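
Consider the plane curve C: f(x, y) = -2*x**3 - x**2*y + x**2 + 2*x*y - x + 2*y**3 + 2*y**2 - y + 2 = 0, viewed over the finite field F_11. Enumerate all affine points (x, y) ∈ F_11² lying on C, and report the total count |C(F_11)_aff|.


Affine F_11-points: {(0, 5), (1, 0), (1, 10), (2, 10), (5, 4), (6, 7), (7, 7), (9, 10), (10, 2), (10, 3), (10, 5)}; count = 11.

For each of the 121 pairs (x, y) ∈ F_11², evaluate f(x, y) mod 11. Record the zeros.
  x = 0: [0↦2, 1↦5, 2↦2, 3↦5, 4↦4, 5↦0, 6↦5, 7↦9, 8↦2, 9↦7, 10↦3]  zeros at y ∈ {5}
  x = 1: [0↦0, 1↦4, 2↦2, 3↦6, 4↦6, 5↦3, 6↦9, 7↦3, 8↦8, 9↦3, 10↦0]  zeros at y ∈ {0, 10}
  x = 2: [0↦10, 1↦2, 2↦10, 3↦2, 4↦1, 5↦8, 6↦2, 7↦6, 8↦10, 9↦4, 10↦0]  zeros at y ∈ {10}
  x = 3: [0↦9, 1↦9, 2↦3, 3↦3, 4↦10, 5↦3, 6↦5, 7↦6, 8↦7, 9↦9, 10↦2]  zeros at y ∈ ∅
  x = 4: [0↦7, 1↦2, 2↦2, 3↦8, 4↦10, 5↦9, 6↦6, 7↦2, 8↦9, 9↦6, 10↦5]  zeros at y ∈ ∅
  x = 5: [0↦3, 1↦2, 2↦6, 3↦5, 4↦0, 5↦3, 6↦4, 7↦4, 8↦4, 9↦5, 10↦8]  zeros at y ∈ {4}
  x = 6: [0↦7, 1↦8, 2↦3, 3↦4, 4↦1, 5↦6, 6↦9, 7↦0, 8↦2, 9↦5, 10↦10]  zeros at y ∈ {7}
  x = 7: [0↦7, 1↦8, 2↦3, 3↦4, 4↦1, 5↦6, 6↦9, 7↦0, 8↦2, 9↦5, 10↦10]  zeros at y ∈ {7}
  x = 8: [0↦2, 1↦1, 2↦5, 3↦4, 4↦10, 5↦2, 6↦3, 7↦3, 8↦3, 9↦4, 10↦7]  zeros at y ∈ ∅
  x = 9: [0↦2, 1↦8, 2↦8, 3↦3, 4↦5, 5↦4, 6↦1, 7↦8, 8↦4, 9↦1, 10↦0]  zeros at y ∈ {10}
  x = 10: [0↦6, 1↦6, 2↦0, 3↦0, 4↦7, 5↦0, 6↦2, 7↦3, 8↦4, 9↦6, 10↦10]  zeros at y ∈ {2, 3, 5}
Collecting zeros: affine points = {(0, 5), (1, 0), (1, 10), (2, 10), (5, 4), (6, 7), (7, 7), (9, 10), (10, 2), (10, 3), (10, 5)}.
Total count |C(F_11)_aff| = 11.


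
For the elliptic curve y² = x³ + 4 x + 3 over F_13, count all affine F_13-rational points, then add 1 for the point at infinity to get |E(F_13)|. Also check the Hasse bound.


Affine points = {(0, 4), (0, 9), (3, 4), (3, 9), (6, 3), (6, 10), (7, 6), (7, 7), (8, 1), (8, 12), (9, 1), (9, 12), (10, 4), (10, 9), (11, 0)}; affine count = 15; |E(F_13)| = 16.

Discriminant check: Δ ∝ 4a³ + 27b² = 4·4³ + 27·3² = 4·64 + 27·9 ≡ 5 (mod 13). Nonzero ⇒ E is nonsingular.
For each x ∈ F_13, compute rhs = x³ + 4·x + 3 mod 13, then count y ∈ F_13 with y² ≡ rhs.
  x = 0: rhs = 3, matching y values: 4, 9 (2 points).
  x = 1: rhs = 8, matching y values: none (0 points).
  x = 2: rhs = 6, matching y values: none (0 points).
  x = 3: rhs = 3, matching y values: 4, 9 (2 points).
  x = 4: rhs = 5, matching y values: none (0 points).
  x = 5: rhs = 5, matching y values: none (0 points).
  x = 6: rhs = 9, matching y values: 3, 10 (2 points).
  x = 7: rhs = 10, matching y values: 6, 7 (2 points).
  x = 8: rhs = 1, matching y values: 1, 12 (2 points).
  x = 9: rhs = 1, matching y values: 1, 12 (2 points).
  x = 10: rhs = 3, matching y values: 4, 9 (2 points).
  x = 11: rhs = 0, matching y values: 0 (1 points).
  x = 12: rhs = 11, matching y values: none (0 points).
Total affine count: 15.
Full point count |E(F_13)| = 15 + 1 = 16.
Hasse bound: |16 − (13+1)| = |2| = 2 ≤ 2√13 ≈ 7.2111 ✓.


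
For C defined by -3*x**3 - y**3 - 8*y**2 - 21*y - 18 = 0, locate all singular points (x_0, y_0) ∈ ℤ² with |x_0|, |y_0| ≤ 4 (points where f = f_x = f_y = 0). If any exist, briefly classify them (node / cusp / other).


Singular points: {(0, -3)}; classification: cusp.

Compute partial derivatives:
  f_x = -9*x**2.
  f_y = -3*y**2 - 16*y - 21.
Scan x_0 ∈ {−4, ..., 4}. For each x_0, f_y(x_0, y) is a polynomial in y; find its integer roots y ∈ {−4, ..., 4}, then test f_x and f at those candidates.
  x = -4: f_y(-4, y) = -3*y**2 - 16*y - 21; vanishes at y ∈ {-3}. (-4, -3): f_x = -144 ≠ 0.
  x = -3: f_y(-3, y) = -3*y**2 - 16*y - 21; vanishes at y ∈ {-3}. (-3, -3): f_x = -81 ≠ 0.
  x = -2: f_y(-2, y) = -3*y**2 - 16*y - 21; vanishes at y ∈ {-3}. (-2, -3): f_x = -36 ≠ 0.
  x = -1: f_y(-1, y) = -3*y**2 - 16*y - 21; vanishes at y ∈ {-3}. (-1, -3): f_x = -9 ≠ 0.
  x = 0: f_y(0, y) = -3*y**2 - 16*y - 21; vanishes at y ∈ {-3}. (0, -3): f_x = 0, f = 0 — SINGULAR.
  x = 1: f_y(1, y) = -3*y**2 - 16*y - 21; vanishes at y ∈ {-3}. (1, -3): f_x = -9 ≠ 0.
  x = 2: f_y(2, y) = -3*y**2 - 16*y - 21; vanishes at y ∈ {-3}. (2, -3): f_x = -36 ≠ 0.
  x = 3: f_y(3, y) = -3*y**2 - 16*y - 21; vanishes at y ∈ {-3}. (3, -3): f_x = -81 ≠ 0.
  x = 4: f_y(4, y) = -3*y**2 - 16*y - 21; vanishes at y ∈ {-3}. (4, -3): f_x = -144 ≠ 0.
Only singular point on the grid: (0, -3).
Classify: substitute x = 0 + u, y = -3 + v and expand: f = -3*u**3 - v**3 + v**2.
No constant or linear terms (consistent with a singular point). Quadratic part: v**2. Cubic part: -3*u**3 - v**3.
The quadratic part v**2 is a perfect square, so there is a single (double) tangent line v = 0, i.e. y = -3. Restricting the cubic part to that line (v = 0) leaves -3*u**3 ≠ 0, so f is not divisible by v and the branch is v² ≈ 3*u**3 to lowest order — this is a cusp.
Classification: cusp.


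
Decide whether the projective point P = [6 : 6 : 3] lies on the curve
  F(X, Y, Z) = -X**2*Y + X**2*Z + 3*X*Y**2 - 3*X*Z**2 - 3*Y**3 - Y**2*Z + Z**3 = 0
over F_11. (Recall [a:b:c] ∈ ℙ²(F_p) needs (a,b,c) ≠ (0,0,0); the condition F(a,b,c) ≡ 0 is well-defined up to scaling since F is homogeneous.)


F(6,6,3) ≡ 1 (mod 11); P is NOT on the curve.

Evaluate F(6, 6, 3) term-by-term (mod 11).
  -X**2*Y ↦ -1·36·6·1 = -216
  X**2*Z ↦ 1·36·1·3 = 108
  3*X*Y**2 ↦ 3·6·36·1 = 648
  -3*X*Z**2 ↦ -3·6·1·9 = -162
  -3*Y**3 ↦ -3·1·216·1 = -648
  -Y**2*Z ↦ -1·1·36·3 = -108
  Z**3 ↦ 1·1·1·27 = 27
Sum: F(6, 6, 3) = (-216) + (108) + (648) + (-162) + (-648) + (-108) + (27) = -351.
Reducing mod 11: -351 ≡ 1 (mod 11).
Since F(a, b, c) ≡ 1 ≠ 0 (mod 11), P does NOT lie on the curve.


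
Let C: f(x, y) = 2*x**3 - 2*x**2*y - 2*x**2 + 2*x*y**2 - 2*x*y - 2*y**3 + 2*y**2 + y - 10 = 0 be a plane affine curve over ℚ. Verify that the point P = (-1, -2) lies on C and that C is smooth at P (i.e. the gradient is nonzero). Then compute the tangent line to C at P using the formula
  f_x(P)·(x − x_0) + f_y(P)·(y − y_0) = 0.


Tangent line at P: 14*x - 23*y - 32 = 0.

Step 1: f(-1, -2) = 0, so P lies on C.
Step 2: partial derivatives
  f_x(x, y) = 6*x**2 - 4*x*y - 4*x + 2*y**2 - 2*y, f_y(x, y) = -2*x**2 + 4*x*y - 2*x - 6*y**2 + 4*y + 1.
  f_x(P) = 14, f_y(P) = -23 (gradient nonzero, so P is smooth).
Step 3: tangent line at P: 14·(x − -1) + -23·(y − -2) = 0.
Expanding: 14*x - 23*y - 32 = 0.


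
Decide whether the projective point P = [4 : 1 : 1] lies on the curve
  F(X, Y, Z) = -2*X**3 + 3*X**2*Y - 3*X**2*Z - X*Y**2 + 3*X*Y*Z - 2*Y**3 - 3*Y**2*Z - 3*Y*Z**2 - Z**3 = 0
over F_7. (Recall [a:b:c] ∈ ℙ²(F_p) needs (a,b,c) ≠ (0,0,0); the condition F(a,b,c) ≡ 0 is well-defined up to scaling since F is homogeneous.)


F(4,1,1) ≡ 4 (mod 7); P is NOT on the curve.

Evaluate F(4, 1, 1) term-by-term (mod 7).
  -2*X**3 ↦ -2·64·1·1 = -128
  3*X**2*Y ↦ 3·16·1·1 = 48
  -3*X**2*Z ↦ -3·16·1·1 = -48
  -X*Y**2 ↦ -1·4·1·1 = -4
  3*X*Y*Z ↦ 3·4·1·1 = 12
  -2*Y**3 ↦ -2·1·1·1 = -2
  -3*Y**2*Z ↦ -3·1·1·1 = -3
  -3*Y*Z**2 ↦ -3·1·1·1 = -3
  -Z**3 ↦ -1·1·1·1 = -1
Sum: F(4, 1, 1) = (-128) + (48) + (-48) + (-4) + (12) + (-2) + (-3) + (-3) + (-1) = -129.
Reducing mod 7: -129 ≡ 4 (mod 7).
Since F(a, b, c) ≡ 4 ≠ 0 (mod 7), P does NOT lie on the curve.


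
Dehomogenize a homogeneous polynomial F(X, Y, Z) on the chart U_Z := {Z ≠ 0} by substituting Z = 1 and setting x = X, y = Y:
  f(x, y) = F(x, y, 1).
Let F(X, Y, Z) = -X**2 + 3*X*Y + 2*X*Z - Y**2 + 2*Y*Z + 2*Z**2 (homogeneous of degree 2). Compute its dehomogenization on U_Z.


f(x, y) = -x**2 + 3*x*y + 2*x - y**2 + 2*y + 2

On U_Z we set Z = 1. Each monomial c·X^i·Y^j·Z^k in F becomes c·x^i·y^j·1^k = c·x^i·y^j.
Substituting Z = 1: F(X, Y, 1) = -x**2 + 3*x*y + 2*x - y**2 + 2*y + 2.
Note: deg(f) ≤ deg(F) = 2; strict inequality happens when F is divisible by Z (lost terms).


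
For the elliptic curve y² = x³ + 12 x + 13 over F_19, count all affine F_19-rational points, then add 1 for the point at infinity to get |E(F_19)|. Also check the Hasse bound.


Affine points = {(1, 8), (1, 11), (2, 8), (2, 11), (3, 0), (4, 7), (4, 12), (6, 4), (6, 15), (12, 2), (12, 17), (16, 8), (16, 11), (17, 0), (18, 0)}; affine count = 15; |E(F_19)| = 16.

Discriminant check: Δ ∝ 4a³ + 27b² = 4·12³ + 27·13² = 4·1728 + 27·169 ≡ 18 (mod 19). Nonzero ⇒ E is nonsingular.
For each x ∈ F_19, compute rhs = x³ + 12·x + 13 mod 19, then count y ∈ F_19 with y² ≡ rhs.
  x = 0: rhs = 13, matching y values: none (0 points).
  x = 1: rhs = 7, matching y values: 8, 11 (2 points).
  x = 2: rhs = 7, matching y values: 8, 11 (2 points).
  x = 3: rhs = 0, matching y values: 0 (1 points).
  x = 4: rhs = 11, matching y values: 7, 12 (2 points).
  x = 5: rhs = 8, matching y values: none (0 points).
  x = 6: rhs = 16, matching y values: 4, 15 (2 points).
  x = 7: rhs = 3, matching y values: none (0 points).
  x = 8: rhs = 13, matching y values: none (0 points).
  x = 9: rhs = 14, matching y values: none (0 points).
  x = 10: rhs = 12, matching y values: none (0 points).
  x = 11: rhs = 13, matching y values: none (0 points).
  x = 12: rhs = 4, matching y values: 2, 17 (2 points).
  x = 13: rhs = 10, matching y values: none (0 points).
  x = 14: rhs = 18, matching y values: none (0 points).
  x = 15: rhs = 15, matching y values: none (0 points).
  x = 16: rhs = 7, matching y values: 8, 11 (2 points).
  x = 17: rhs = 0, matching y values: 0 (1 points).
  x = 18: rhs = 0, matching y values: 0 (1 points).
Total affine count: 15.
Full point count |E(F_19)| = 15 + 1 = 16.
Hasse bound: |16 − (19+1)| = |-4| = 4 ≤ 2√19 ≈ 8.7178 ✓.


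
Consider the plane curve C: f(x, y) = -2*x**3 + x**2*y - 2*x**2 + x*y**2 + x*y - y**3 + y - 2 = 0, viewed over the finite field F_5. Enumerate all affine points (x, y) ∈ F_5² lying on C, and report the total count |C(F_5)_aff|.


Affine F_5-points: {(1, 3), (2, 4), (3, 3), (4, 3)}; count = 4.

For each of the 25 pairs (x, y) ∈ F_5², evaluate f(x, y) mod 5. Record the zeros.
  x = 0: [0↦3, 1↦3, 2↦2, 3↦4, 4↦3]  zeros at y ∈ ∅
  x = 1: [0↦4, 1↦2, 2↦1, 3↦0, 4↦3]  zeros at y ∈ {3}
  x = 2: [0↦4, 1↦2, 2↦3, 3↦1, 4↦0]  zeros at y ∈ {4}
  x = 3: [0↦1, 1↦1, 2↦1, 3↦0, 4↦2]  zeros at y ∈ {3}
  x = 4: [0↦3, 1↦2, 2↦3, 3↦0, 4↦2]  zeros at y ∈ {3}
Collecting zeros: affine points = {(1, 3), (2, 4), (3, 3), (4, 3)}.
Total count |C(F_5)_aff| = 4.


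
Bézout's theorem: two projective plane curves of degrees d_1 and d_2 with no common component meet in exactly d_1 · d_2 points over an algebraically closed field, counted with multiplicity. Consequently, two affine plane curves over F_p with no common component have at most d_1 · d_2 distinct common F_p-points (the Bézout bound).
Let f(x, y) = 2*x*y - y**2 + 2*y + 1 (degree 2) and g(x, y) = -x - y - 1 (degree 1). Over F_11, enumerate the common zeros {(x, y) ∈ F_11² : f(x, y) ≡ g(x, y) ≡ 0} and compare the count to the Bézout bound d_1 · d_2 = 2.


Common zeros: {(1, 9), (8, 2)}; count = 2; Bézout bound = 2.

deg(f) = 2, deg(g) = 1, so Bézout bound = 2.
Scan x ∈ F_11. For each x, list the y ∈ F_11 with f(x, y) ≡ 0 and those with g(x, y) ≡ 0 (mod 11); the common zeros in that column are the intersection.
  x = 0: f ≡ 0 at y ∈ ∅; g ≡ 0 at y ∈ {10}; common: ∅.
  x = 1: f ≡ 0 at y ∈ {6, 9}; g ≡ 0 at y ∈ {9}; common: {9}.
  x = 2: f ≡ 0 at y ∈ ∅; g ≡ 0 at y ∈ {8}; common: ∅.
  x = 3: f ≡ 0 at y ∈ ∅; g ≡ 0 at y ∈ {7}; common: ∅.
  x = 4: f ≡ 0 at y ∈ {3, 7}; g ≡ 0 at y ∈ {6}; common: ∅.
  x = 5: f ≡ 0 at y ∈ {4, 8}; g ≡ 0 at y ∈ {5}; common: ∅.
  x = 6: f ≡ 0 at y ∈ ∅; g ≡ 0 at y ∈ {4}; common: ∅.
  x = 7: f ≡ 0 at y ∈ ∅; g ≡ 0 at y ∈ {3}; common: ∅.
  x = 8: f ≡ 0 at y ∈ {2, 5}; g ≡ 0 at y ∈ {2}; common: {2}.
  x = 9: f ≡ 0 at y ∈ ∅; g ≡ 0 at y ∈ {1}; common: ∅.
  x = 10: f ≡ 0 at y ∈ {1, 10}; g ≡ 0 at y ∈ {0}; common: ∅.
Collecting: common zeros = {(1, 9), (8, 2)}, so the count is 2.
Comparison with the Bézout bound: 2 ≤ 2 = deg(f)·deg(g), as expected for curves with no common component (the bound is attained).


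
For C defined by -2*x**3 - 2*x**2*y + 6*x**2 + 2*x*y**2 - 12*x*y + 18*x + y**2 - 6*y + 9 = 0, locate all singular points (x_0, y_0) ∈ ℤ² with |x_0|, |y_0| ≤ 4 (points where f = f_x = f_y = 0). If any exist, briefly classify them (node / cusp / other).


Singular points: {(0, 3)}; classification: cusp.

Compute partial derivatives:
  f_x = -6*x**2 - 4*x*y + 12*x + 2*y**2 - 12*y + 18.
  f_y = -2*x**2 + 4*x*y - 12*x + 2*y - 6.
Scan x_0 ∈ {−4, ..., 4}. For each x_0, f_y(x_0, y) is a polynomial in y; find its integer roots y ∈ {−4, ..., 4}, then test f_x and f at those candidates.
  x = -4: f_y(-4, y) = 10 - 14*y; no integer root y with |y| ≤ 4.
  x = -3: f_y(-3, y) = 12 - 10*y; no integer root y with |y| ≤ 4.
  x = -2: f_y(-2, y) = 10 - 6*y; no integer root y with |y| ≤ 4.
  x = -1: f_y(-1, y) = 4 - 2*y; vanishes at y ∈ {2}. (-1, 2): f_x = -8 ≠ 0.
  x = 0: f_y(0, y) = 2*y - 6; vanishes at y ∈ {3}. (0, 3): f_x = 0, f = 0 — SINGULAR.
  x = 1: f_y(1, y) = 6*y - 20; no integer root y with |y| ≤ 4.
  x = 2: f_y(2, y) = 10*y - 38; no integer root y with |y| ≤ 4.
  x = 3: f_y(3, y) = 14*y - 60; no integer root y with |y| ≤ 4.
  x = 4: f_y(4, y) = 18*y - 86; no integer root y with |y| ≤ 4.
Only singular point on the grid: (0, 3).
Classify: substitute x = 0 + u, y = 3 + v and expand: f = -2*u**3 - 2*u**2*v + 2*u*v**2 + v**2.
No constant or linear terms (consistent with a singular point). Quadratic part: v**2. Cubic part: -2*u**3 - 2*u**2*v + 2*u*v**2.
The quadratic part v**2 is a perfect square, so there is a single (double) tangent line v = 0, i.e. y = 3. Restricting the cubic part to that line (v = 0) leaves -2*u**3 ≠ 0, so f is not divisible by v and the branch is v² ≈ 2*u**3 to lowest order — this is a cusp.
Classification: cusp.


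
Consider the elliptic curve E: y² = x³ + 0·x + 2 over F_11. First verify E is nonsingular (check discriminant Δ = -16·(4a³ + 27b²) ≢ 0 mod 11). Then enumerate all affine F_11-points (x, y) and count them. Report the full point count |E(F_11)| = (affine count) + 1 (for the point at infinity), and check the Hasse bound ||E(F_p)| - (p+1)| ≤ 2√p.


Affine points = {(1, 5), (1, 6), (4, 0), (6, 3), (6, 8), (7, 2), (7, 9), (9, 4), (9, 7), (10, 1), (10, 10)}; affine count = 11; |E(F_11)| = 12.

Discriminant check: Δ ∝ 4a³ + 27b² = 4·0³ + 27·2² = 4·0 + 27·4 ≡ 9 (mod 11). Nonzero ⇒ E is nonsingular.
For each x ∈ F_11, compute rhs = x³ + 0·x + 2 mod 11, then count y ∈ F_11 with y² ≡ rhs.
  x = 0: rhs = 2, matching y values: none (0 points).
  x = 1: rhs = 3, matching y values: 5, 6 (2 points).
  x = 2: rhs = 10, matching y values: none (0 points).
  x = 3: rhs = 7, matching y values: none (0 points).
  x = 4: rhs = 0, matching y values: 0 (1 points).
  x = 5: rhs = 6, matching y values: none (0 points).
  x = 6: rhs = 9, matching y values: 3, 8 (2 points).
  x = 7: rhs = 4, matching y values: 2, 9 (2 points).
  x = 8: rhs = 8, matching y values: none (0 points).
  x = 9: rhs = 5, matching y values: 4, 7 (2 points).
  x = 10: rhs = 1, matching y values: 1, 10 (2 points).
Total affine count: 11.
Full point count |E(F_11)| = 11 + 1 = 12.
Hasse bound: |12 − (11+1)| = |0| = 0 ≤ 2√11 ≈ 6.6332 ✓.


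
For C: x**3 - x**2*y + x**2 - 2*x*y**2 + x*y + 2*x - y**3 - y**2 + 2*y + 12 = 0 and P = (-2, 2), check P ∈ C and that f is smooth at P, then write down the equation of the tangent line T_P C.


Tangent line at P: 12*x - 4*y + 32 = 0.

Step 1: f(-2, 2) = 0, so P lies on C.
Step 2: partial derivatives
  f_x(x, y) = 3*x**2 - 2*x*y + 2*x - 2*y**2 + y + 2, f_y(x, y) = -x**2 - 4*x*y + x - 3*y**2 - 2*y + 2.
  f_x(P) = 12, f_y(P) = -4 (gradient nonzero, so P is smooth).
Step 3: tangent line at P: 12·(x − -2) + -4·(y − 2) = 0.
Expanding: 12*x - 4*y + 32 = 0.


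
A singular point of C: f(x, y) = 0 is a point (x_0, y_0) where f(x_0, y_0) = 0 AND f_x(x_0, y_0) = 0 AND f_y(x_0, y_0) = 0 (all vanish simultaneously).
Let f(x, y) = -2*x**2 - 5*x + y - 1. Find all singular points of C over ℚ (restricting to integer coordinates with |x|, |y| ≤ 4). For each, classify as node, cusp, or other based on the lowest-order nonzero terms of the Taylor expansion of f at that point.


No singular points in the scanned grid; C is smooth there.

Compute partial derivatives:
  f_x = -4*x - 5.
  f_y = 1.
f_y = 1 is a nonzero constant, so f_y never vanishes: no point (x, y) can satisfy f = f_x = f_y = 0. In particular no (x, y) ∈ {−4, ..., 4}² is singular; the curve is smooth.


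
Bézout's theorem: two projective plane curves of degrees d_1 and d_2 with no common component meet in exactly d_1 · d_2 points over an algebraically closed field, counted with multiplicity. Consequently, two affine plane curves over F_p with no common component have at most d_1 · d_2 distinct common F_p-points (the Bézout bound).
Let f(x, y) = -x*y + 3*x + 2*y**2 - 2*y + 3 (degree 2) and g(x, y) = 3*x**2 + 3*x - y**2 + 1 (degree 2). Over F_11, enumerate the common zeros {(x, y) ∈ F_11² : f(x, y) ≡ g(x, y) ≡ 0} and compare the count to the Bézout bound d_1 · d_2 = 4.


Common zeros: {(5, 5)}; count = 1; Bézout bound = 4.

deg(f) = 2, deg(g) = 2, so Bézout bound = 4.
Scan x ∈ F_11. For each x, list the y ∈ F_11 with f(x, y) ≡ 0 and those with g(x, y) ≡ 0 (mod 11); the common zeros in that column are the intersection.
  x = 0: f ≡ 0 at y ∈ ∅; g ≡ 0 at y ∈ {1, 10}; common: ∅.
  x = 1: f ≡ 0 at y ∈ {8, 10}; g ≡ 0 at y ∈ ∅; common: ∅.
  x = 2: f ≡ 0 at y ∈ ∅; g ≡ 0 at y ∈ ∅; common: ∅.
  x = 3: f ≡ 0 at y ∈ ∅; g ≡ 0 at y ∈ {2, 9}; common: ∅.
  x = 4: f ≡ 0 at y ∈ {1, 2}; g ≡ 0 at y ∈ ∅; common: ∅.
  x = 5: f ≡ 0 at y ∈ {4, 5}; g ≡ 0 at y ∈ {5, 6}; common: {5}.
  x = 6: f ≡ 0 at y ∈ ∅; g ≡ 0 at y ∈ ∅; common: ∅.
  x = 7: f ≡ 0 at y ∈ ∅; g ≡ 0 at y ∈ {2, 9}; common: ∅.
  x = 8: f ≡ 0 at y ∈ {7, 9}; g ≡ 0 at y ∈ ∅; common: ∅.
  x = 9: f ≡ 0 at y ∈ ∅; g ≡ 0 at y ∈ ∅; common: ∅.
  x = 10: f ≡ 0 at y ∈ {0, 6}; g ≡ 0 at y ∈ {1, 10}; common: ∅.
Collecting: common zeros = {(5, 5)}, so the count is 1.
Comparison with the Bézout bound: 1 ≤ 4 = deg(f)·deg(g), as expected for curves with no common component (the affine F_11-count falls short of the bound because intersections may lie at infinity, over extension fields, or carry multiplicity).


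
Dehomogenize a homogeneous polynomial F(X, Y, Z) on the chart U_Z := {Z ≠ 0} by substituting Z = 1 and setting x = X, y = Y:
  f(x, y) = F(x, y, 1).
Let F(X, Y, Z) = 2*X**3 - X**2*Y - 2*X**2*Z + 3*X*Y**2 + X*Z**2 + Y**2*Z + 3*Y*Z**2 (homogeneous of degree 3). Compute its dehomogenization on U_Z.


f(x, y) = 2*x**3 - x**2*y - 2*x**2 + 3*x*y**2 + x + y**2 + 3*y

On U_Z we set Z = 1. Each monomial c·X^i·Y^j·Z^k in F becomes c·x^i·y^j·1^k = c·x^i·y^j.
Substituting Z = 1: F(X, Y, 1) = 2*x**3 - x**2*y - 2*x**2 + 3*x*y**2 + x + y**2 + 3*y.
Note: deg(f) ≤ deg(F) = 3; strict inequality happens when F is divisible by Z (lost terms).


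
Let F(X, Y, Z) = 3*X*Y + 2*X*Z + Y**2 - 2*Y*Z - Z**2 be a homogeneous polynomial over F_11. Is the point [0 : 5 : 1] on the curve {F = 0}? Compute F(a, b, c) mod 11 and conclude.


F(0,5,1) ≡ 3 (mod 11); P is NOT on the curve.

Evaluate F(0, 5, 1) term-by-term (mod 11).
  3*X*Y ↦ 3·0·5·1 = 0
  2*X*Z ↦ 2·0·1·1 = 0
  Y**2 ↦ 1·1·25·1 = 25
  -2*Y*Z ↦ -2·1·5·1 = -10
  -Z**2 ↦ -1·1·1·1 = -1
Sum: F(0, 5, 1) = (0) + (0) + (25) + (-10) + (-1) = 14.
Reducing mod 11: 14 ≡ 3 (mod 11).
Since F(a, b, c) ≡ 3 ≠ 0 (mod 11), P does NOT lie on the curve.


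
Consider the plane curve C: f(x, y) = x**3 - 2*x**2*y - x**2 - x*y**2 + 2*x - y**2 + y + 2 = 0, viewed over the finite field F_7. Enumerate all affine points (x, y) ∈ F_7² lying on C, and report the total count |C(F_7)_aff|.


Affine F_7-points: {(0, 2), (0, 6), (2, 1), (2, 6), (4, 6), (5, 0), (6, 5)}; count = 7.

For each of the 49 pairs (x, y) ∈ F_7², evaluate f(x, y) mod 7. Record the zeros.
  x = 0: [0↦2, 1↦2, 2↦0, 3↦3, 4↦4, 5↦3, 6↦0]  zeros at y ∈ {2, 6}
  x = 1: [0↦4, 1↦1, 2↦1, 3↦4, 4↦3, 5↦5, 6↦3]  zeros at y ∈ ∅
  x = 2: [0↦3, 1↦0, 2↦5, 3↦4, 4↦4, 5↦5, 6↦0]  zeros at y ∈ {1, 6}
  x = 3: [0↦5, 1↦5, 2↦4, 3↦2, 4↦6, 5↦2, 6↦4]  zeros at y ∈ ∅
  x = 4: [0↦2, 1↦1, 2↦4, 3↦4, 4↦1, 5↦2, 6↦0]  zeros at y ∈ {6}
  x = 5: [0↦0, 1↦1, 2↦4, 3↦2, 4↦2, 5↦4, 6↦1]  zeros at y ∈ {0}
  x = 6: [0↦5, 1↦4, 2↦3, 3↦2, 4↦1, 5↦0, 6↦6]  zeros at y ∈ {5}
Collecting zeros: affine points = {(0, 2), (0, 6), (2, 1), (2, 6), (4, 6), (5, 0), (6, 5)}.
Total count |C(F_7)_aff| = 7.


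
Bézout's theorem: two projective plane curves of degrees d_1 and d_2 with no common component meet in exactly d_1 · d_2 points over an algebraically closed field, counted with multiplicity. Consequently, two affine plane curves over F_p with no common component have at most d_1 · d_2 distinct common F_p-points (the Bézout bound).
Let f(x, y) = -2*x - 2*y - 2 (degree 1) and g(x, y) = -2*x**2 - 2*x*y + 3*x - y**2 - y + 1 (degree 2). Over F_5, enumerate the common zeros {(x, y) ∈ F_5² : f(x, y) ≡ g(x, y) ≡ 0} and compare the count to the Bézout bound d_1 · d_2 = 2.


Common zeros: {(2, 2)}; count = 1; Bézout bound = 2.

deg(f) = 1, deg(g) = 2, so Bézout bound = 2.
Scan x ∈ F_5. For each x, list the y ∈ F_5 with f(x, y) ≡ 0 and those with g(x, y) ≡ 0 (mod 5); the common zeros in that column are the intersection.
  x = 0: f ≡ 0 at y ∈ {4}; g ≡ 0 at y ∈ {2}; common: ∅.
  x = 1: f ≡ 0 at y ∈ {3}; g ≡ 0 at y ∈ ∅; common: ∅.
  x = 2: f ≡ 0 at y ∈ {2}; g ≡ 0 at y ∈ {2, 3}; common: {2}.
  x = 3: f ≡ 0 at y ∈ {1}; g ≡ 0 at y ∈ ∅; common: ∅.
  x = 4: f ≡ 0 at y ∈ {0}; g ≡ 0 at y ∈ {3}; common: ∅.
Collecting: common zeros = {(2, 2)}, so the count is 1.
Comparison with the Bézout bound: 1 ≤ 2 = deg(f)·deg(g), as expected for curves with no common component (the affine F_5-count falls short of the bound because intersections may lie at infinity, over extension fields, or carry multiplicity).


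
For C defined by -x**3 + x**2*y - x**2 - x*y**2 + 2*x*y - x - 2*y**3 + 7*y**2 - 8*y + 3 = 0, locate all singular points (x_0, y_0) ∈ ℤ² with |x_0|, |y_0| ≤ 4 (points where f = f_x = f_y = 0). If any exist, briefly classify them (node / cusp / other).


Singular points: {(0, 1)}; classification: cusp.

Compute partial derivatives:
  f_x = -3*x**2 + 2*x*y - 2*x - y**2 + 2*y - 1.
  f_y = x**2 - 2*x*y + 2*x - 6*y**2 + 14*y - 8.
Scan x_0 ∈ {−4, ..., 4}. For each x_0, f_y(x_0, y) is a polynomial in y; find its integer roots y ∈ {−4, ..., 4}, then test f_x and f at those candidates.
  x = -4: f_y(-4, y) = -6*y**2 + 22*y; vanishes at y ∈ {0}. (-4, 0): f_x = -41 ≠ 0.
  x = -3: f_y(-3, y) = -6*y**2 + 20*y - 5; no integer root y with |y| ≤ 4.
  x = -2: f_y(-2, y) = -6*y**2 + 18*y - 8; no integer root y with |y| ≤ 4.
  x = -1: f_y(-1, y) = -6*y**2 + 16*y - 9; no integer root y with |y| ≤ 4.
  x = 0: f_y(0, y) = -6*y**2 + 14*y - 8; vanishes at y ∈ {1}. (0, 1): f_x = 0, f = 0 — SINGULAR.
  x = 1: f_y(1, y) = -6*y**2 + 12*y - 5; no integer root y with |y| ≤ 4.
  x = 2: f_y(2, y) = -6*y**2 + 10*y; vanishes at y ∈ {0}. (2, 0): f_x = -17 ≠ 0.
  x = 3: f_y(3, y) = -6*y**2 + 8*y + 7; no integer root y with |y| ≤ 4.
  x = 4: f_y(4, y) = -6*y**2 + 6*y + 16; no integer root y with |y| ≤ 4.
Only singular point on the grid: (0, 1).
Classify: substitute x = 0 + u, y = 1 + v and expand: f = -u**3 + u**2*v - u*v**2 - 2*v**3 + v**2.
No constant or linear terms (consistent with a singular point). Quadratic part: v**2. Cubic part: -u**3 + u**2*v - u*v**2 - 2*v**3.
The quadratic part v**2 is a perfect square, so there is a single (double) tangent line v = 0, i.e. y = 1. Restricting the cubic part to that line (v = 0) leaves -u**3 ≠ 0, so f is not divisible by v and the branch is v² ≈ u**3 to lowest order — this is a cusp.
Classification: cusp.


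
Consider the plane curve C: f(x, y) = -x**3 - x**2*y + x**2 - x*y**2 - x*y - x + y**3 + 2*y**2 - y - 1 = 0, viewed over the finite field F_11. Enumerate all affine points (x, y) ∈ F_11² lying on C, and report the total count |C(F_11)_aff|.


Affine F_11-points: {(1, 4), (1, 8), (1, 9), (3, 0), (3, 2), (3, 10), (6, 0), (6, 7), (6, 8), (7, 1), (8, 4), (8, 5), (8, 8), (10, 4)}; count = 14.

For each of the 121 pairs (x, y) ∈ F_11², evaluate f(x, y) mod 11. Record the zeros.
  x = 0: [0↦10, 1↦1, 2↦2, 3↦8, 4↦3, 5↦4, 6↦6, 7↦4, 8↦4, 9↦1, 10↦1]  zeros at y ∈ ∅
  x = 1: [0↦9, 1↦8, 2↦4, 3↦3, 4↦0, 5↦1, 6↦1, 7↦6, 8↦0, 9↦0, 10↦1]  zeros at y ∈ {4, 8, 9}
  x = 2: [0↦4, 1↦9, 2↦9, 3↦10, 4↦7, 5↦6, 6↦2, 7↦1, 8↦9, 9↦10, 10↦10]  zeros at y ∈ ∅
  x = 3: [0↦0, 1↦9, 2↦0, 3↦1, 4↦7, 5↦2, 6↦3, 7↦5, 8↦3, 9↦3, 10↦0]  zeros at y ∈ {0, 2, 10}
  x = 4: [0↦2, 1↦2, 2↦4, 3↦3, 4↦5, 5↦5, 6↦9, 7↦1, 8↦9, 9↦6, 10↦9]  zeros at y ∈ ∅
  x = 5: [0↦4, 1↦4, 2↦4, 3↦10, 4↦6, 5↦9, 6↦3, 7↦5, 8↦10, 9↦2, 10↦9]  zeros at y ∈ ∅
  x = 6: [0↦0, 1↦9, 2↦5, 3↦5, 4↦4, 5↦8, 6↦1, 7↦0, 8↦0, 9↦7, 10↦5]  zeros at y ∈ {0, 7, 8}
  x = 7: [0↦6, 1↦0, 2↦1, 3↦4, 4↦4, 5↦7, 6↦8, 7↦2, 8↦6, 9↦4, 10↦2]  zeros at y ∈ {1}
  x = 8: [0↦5, 1↦4, 2↦8, 3↦1, 4↦0, 5↦0, 6↦7, 7↦5, 8↦0, 9↦9, 10↦5]  zeros at y ∈ {4, 5, 8}
  x = 9: [0↦2, 1↦4, 2↦9, 3↦1, 4↦8, 5↦3, 6↦3, 7↦3, 8↦9, 9↦5, 10↦8]  zeros at y ∈ ∅
  x = 10: [0↦2, 1↦5, 2↦9, 3↦9, 4↦0, 5↦10, 6↦1, 7↦1, 8↦5, 9↦8, 10↦5]  zeros at y ∈ {4}
Collecting zeros: affine points = {(1, 4), (1, 8), (1, 9), (3, 0), (3, 2), (3, 10), (6, 0), (6, 7), (6, 8), (7, 1), (8, 4), (8, 5), (8, 8), (10, 4)}.
Total count |C(F_11)_aff| = 14.


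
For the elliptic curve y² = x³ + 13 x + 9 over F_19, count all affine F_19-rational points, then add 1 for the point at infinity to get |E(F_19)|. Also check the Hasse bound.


Affine points = {(0, 3), (0, 16), (1, 2), (1, 17), (2, 9), (2, 10), (4, 7), (4, 12), (5, 3), (5, 16), (7, 5), (7, 14), (8, 6), (8, 13), (9, 0), (11, 1), (11, 18), (13, 0), (14, 3), (14, 16), (15, 8), (15, 11), (16, 0)}; affine count = 23; |E(F_19)| = 24.

Discriminant check: Δ ∝ 4a³ + 27b² = 4·13³ + 27·9² = 4·2197 + 27·81 ≡ 12 (mod 19). Nonzero ⇒ E is nonsingular.
For each x ∈ F_19, compute rhs = x³ + 13·x + 9 mod 19, then count y ∈ F_19 with y² ≡ rhs.
  x = 0: rhs = 9, matching y values: 3, 16 (2 points).
  x = 1: rhs = 4, matching y values: 2, 17 (2 points).
  x = 2: rhs = 5, matching y values: 9, 10 (2 points).
  x = 3: rhs = 18, matching y values: none (0 points).
  x = 4: rhs = 11, matching y values: 7, 12 (2 points).
  x = 5: rhs = 9, matching y values: 3, 16 (2 points).
  x = 6: rhs = 18, matching y values: none (0 points).
  x = 7: rhs = 6, matching y values: 5, 14 (2 points).
  x = 8: rhs = 17, matching y values: 6, 13 (2 points).
  x = 9: rhs = 0, matching y values: 0 (1 points).
  x = 10: rhs = 18, matching y values: none (0 points).
  x = 11: rhs = 1, matching y values: 1, 18 (2 points).
  x = 12: rhs = 12, matching y values: none (0 points).
  x = 13: rhs = 0, matching y values: 0 (1 points).
  x = 14: rhs = 9, matching y values: 3, 16 (2 points).
  x = 15: rhs = 7, matching y values: 8, 11 (2 points).
  x = 16: rhs = 0, matching y values: 0 (1 points).
  x = 17: rhs = 13, matching y values: none (0 points).
  x = 18: rhs = 14, matching y values: none (0 points).
Total affine count: 23.
Full point count |E(F_19)| = 23 + 1 = 24.
Hasse bound: |24 − (19+1)| = |4| = 4 ≤ 2√19 ≈ 8.7178 ✓.


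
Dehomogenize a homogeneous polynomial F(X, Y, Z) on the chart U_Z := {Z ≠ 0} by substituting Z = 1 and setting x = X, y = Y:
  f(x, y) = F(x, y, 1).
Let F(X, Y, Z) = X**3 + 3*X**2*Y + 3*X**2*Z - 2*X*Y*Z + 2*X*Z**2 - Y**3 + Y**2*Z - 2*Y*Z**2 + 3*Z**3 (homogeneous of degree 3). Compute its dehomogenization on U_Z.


f(x, y) = x**3 + 3*x**2*y + 3*x**2 - 2*x*y + 2*x - y**3 + y**2 - 2*y + 3

On U_Z we set Z = 1. Each monomial c·X^i·Y^j·Z^k in F becomes c·x^i·y^j·1^k = c·x^i·y^j.
Substituting Z = 1: F(X, Y, 1) = x**3 + 3*x**2*y + 3*x**2 - 2*x*y + 2*x - y**3 + y**2 - 2*y + 3.
Note: deg(f) ≤ deg(F) = 3; strict inequality happens when F is divisible by Z (lost terms).


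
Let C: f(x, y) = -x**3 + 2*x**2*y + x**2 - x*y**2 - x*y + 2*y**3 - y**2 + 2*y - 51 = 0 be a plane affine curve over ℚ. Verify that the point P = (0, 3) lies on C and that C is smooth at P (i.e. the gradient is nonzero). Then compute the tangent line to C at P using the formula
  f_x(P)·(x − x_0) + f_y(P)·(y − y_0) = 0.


Tangent line at P: -12*x + 50*y - 150 = 0.

Step 1: f(0, 3) = 0, so P lies on C.
Step 2: partial derivatives
  f_x(x, y) = -3*x**2 + 4*x*y + 2*x - y**2 - y, f_y(x, y) = 2*x**2 - 2*x*y - x + 6*y**2 - 2*y + 2.
  f_x(P) = -12, f_y(P) = 50 (gradient nonzero, so P is smooth).
Step 3: tangent line at P: -12·(x − 0) + 50·(y − 3) = 0.
Expanding: -12*x + 50*y - 150 = 0.


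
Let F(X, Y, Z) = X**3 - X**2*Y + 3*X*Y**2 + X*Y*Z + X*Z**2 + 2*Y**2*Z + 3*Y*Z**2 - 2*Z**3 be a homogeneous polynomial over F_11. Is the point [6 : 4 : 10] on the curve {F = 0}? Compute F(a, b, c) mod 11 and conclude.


F(6,4,10) ≡ 5 (mod 11); P is NOT on the curve.

Evaluate F(6, 4, 10) term-by-term (mod 11).
  X**3 ↦ 1·216·1·1 = 216
  -X**2*Y ↦ -1·36·4·1 = -144
  3*X*Y**2 ↦ 3·6·16·1 = 288
  X*Y*Z ↦ 1·6·4·10 = 240
  X*Z**2 ↦ 1·6·1·100 = 600
  2*Y**2*Z ↦ 2·1·16·10 = 320
  3*Y*Z**2 ↦ 3·1·4·100 = 1200
  -2*Z**3 ↦ -2·1·1·1000 = -2000
Sum: F(6, 4, 10) = (216) + (-144) + (288) + (240) + (600) + (320) + (1200) + (-2000) = 720.
Reducing mod 11: 720 ≡ 5 (mod 11).
Since F(a, b, c) ≡ 5 ≠ 0 (mod 11), P does NOT lie on the curve.


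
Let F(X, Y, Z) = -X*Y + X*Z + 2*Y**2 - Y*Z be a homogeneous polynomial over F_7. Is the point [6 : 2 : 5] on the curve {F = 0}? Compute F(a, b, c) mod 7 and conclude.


F(6,2,5) ≡ 2 (mod 7); P is NOT on the curve.

Evaluate F(6, 2, 5) term-by-term (mod 7).
  -X*Y ↦ -1·6·2·1 = -12
  X*Z ↦ 1·6·1·5 = 30
  2*Y**2 ↦ 2·1·4·1 = 8
  -Y*Z ↦ -1·1·2·5 = -10
Sum: F(6, 2, 5) = (-12) + (30) + (8) + (-10) = 16.
Reducing mod 7: 16 ≡ 2 (mod 7).
Since F(a, b, c) ≡ 2 ≠ 0 (mod 7), P does NOT lie on the curve.


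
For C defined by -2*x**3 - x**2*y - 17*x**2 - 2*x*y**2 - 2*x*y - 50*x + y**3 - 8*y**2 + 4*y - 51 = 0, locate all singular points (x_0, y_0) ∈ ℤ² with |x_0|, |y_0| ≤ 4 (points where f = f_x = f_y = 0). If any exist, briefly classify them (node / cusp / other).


Singular points: {(-3, 1)}; classification: cusp.

Compute partial derivatives:
  f_x = -6*x**2 - 2*x*y - 34*x - 2*y**2 - 2*y - 50.
  f_y = -x**2 - 4*x*y - 2*x + 3*y**2 - 16*y + 4.
Scan x_0 ∈ {−4, ..., 4}. For each x_0, f_y(x_0, y) is a polynomial in y; find its integer roots y ∈ {−4, ..., 4}, then test f_x and f at those candidates.
  x = -4: f_y(-4, y) = 3*y**2 - 4; no integer root y with |y| ≤ 4.
  x = -3: f_y(-3, y) = 3*y**2 - 4*y + 1; vanishes at y ∈ {1}. (-3, 1): f_x = 0, f = 0 — SINGULAR.
  x = -2: f_y(-2, y) = 3*y**2 - 8*y + 4; vanishes at y ∈ {2}. (-2, 2): f_x = -10 ≠ 0.
  x = -1: f_y(-1, y) = 3*y**2 - 12*y + 5; no integer root y with |y| ≤ 4.
  x = 0: f_y(0, y) = 3*y**2 - 16*y + 4; no integer root y with |y| ≤ 4.
  x = 1: f_y(1, y) = 3*y**2 - 20*y + 1; no integer root y with |y| ≤ 4.
  x = 2: f_y(2, y) = 3*y**2 - 24*y - 4; no integer root y with |y| ≤ 4.
  x = 3: f_y(3, y) = 3*y**2 - 28*y - 11; no integer root y with |y| ≤ 4.
  x = 4: f_y(4, y) = 3*y**2 - 32*y - 20; no integer root y with |y| ≤ 4.
Only singular point on the grid: (-3, 1).
Classify: substitute x = -3 + u, y = 1 + v and expand: f = -2*u**3 - u**2*v - 2*u*v**2 + v**3 + v**2.
No constant or linear terms (consistent with a singular point). Quadratic part: v**2. Cubic part: -2*u**3 - u**2*v - 2*u*v**2 + v**3.
The quadratic part v**2 is a perfect square, so there is a single (double) tangent line v = 0, i.e. y = 1. Restricting the cubic part to that line (v = 0) leaves -2*u**3 ≠ 0, so f is not divisible by v and the branch is v² ≈ 2*u**3 to lowest order — this is a cusp.
Classification: cusp.


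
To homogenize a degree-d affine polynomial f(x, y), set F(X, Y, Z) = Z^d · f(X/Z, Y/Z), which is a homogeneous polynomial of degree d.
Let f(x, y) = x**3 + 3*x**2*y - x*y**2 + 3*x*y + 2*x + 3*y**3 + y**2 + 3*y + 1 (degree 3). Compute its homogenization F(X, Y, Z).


F(X, Y, Z) = X**3 + 3*X**2*Y - X*Y**2 + 3*X*Y*Z + 2*X*Z**2 + 3*Y**3 + Y**2*Z + 3*Y*Z**2 + Z**3

deg(f) = 3.
Substitute x = X/Z, y = Y/Z into f, then multiply by Z^3.
  monomial 1·x^3·y^0 ↦ 1·X^3·Y^0·Z^0.
  monomial 3·x^2·y^1 ↦ 3·X^2·Y^1·Z^0.
  monomial -1·x^1·y^2 ↦ -1·X^1·Y^2·Z^0.
  monomial 3·x^1·y^1 ↦ 3·X^1·Y^1·Z^1.
  monomial 2·x^1·y^0 ↦ 2·X^1·Y^0·Z^2.
  monomial 3·x^0·y^3 ↦ 3·X^0·Y^3·Z^0.
  monomial 1·x^0·y^2 ↦ 1·X^0·Y^2·Z^1.
  monomial 3·x^0·y^1 ↦ 3·X^0·Y^1·Z^2.
  monomial 1·x^0·y^0 ↦ 1·X^0·Y^0·Z^3.
Collecting: F(X, Y, Z) = X**3 + 3*X**2*Y - X*Y**2 + 3*X*Y*Z + 2*X*Z**2 + 3*Y**3 + Y**2*Z + 3*Y*Z**2 + Z**3.


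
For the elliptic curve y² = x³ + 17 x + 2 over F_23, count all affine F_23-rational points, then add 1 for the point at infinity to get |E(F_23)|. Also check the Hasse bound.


Affine points = {(0, 5), (0, 18), (7, 2), (7, 21), (8, 11), (8, 12), (11, 5), (11, 18), (12, 5), (12, 18), (16, 0), (17, 11), (17, 12), (19, 10), (19, 13), (20, 4), (20, 19), (21, 11), (21, 12)}; affine count = 19; |E(F_23)| = 20.

Discriminant check: Δ ∝ 4a³ + 27b² = 4·17³ + 27·2² = 4·4913 + 27·4 ≡ 3 (mod 23). Nonzero ⇒ E is nonsingular.
For each x ∈ F_23, compute rhs = x³ + 17·x + 2 mod 23, then count y ∈ F_23 with y² ≡ rhs.
  x = 0: rhs = 2, matching y values: 5, 18 (2 points).
  x = 1: rhs = 20, matching y values: none (0 points).
  x = 2: rhs = 21, matching y values: none (0 points).
  x = 3: rhs = 11, matching y values: none (0 points).
  x = 4: rhs = 19, matching y values: none (0 points).
  x = 5: rhs = 5, matching y values: none (0 points).
  x = 6: rhs = 21, matching y values: none (0 points).
  x = 7: rhs = 4, matching y values: 2, 21 (2 points).
  x = 8: rhs = 6, matching y values: 11, 12 (2 points).
  x = 9: rhs = 10, matching y values: none (0 points).
  x = 10: rhs = 22, matching y values: none (0 points).
  x = 11: rhs = 2, matching y values: 5, 18 (2 points).
  x = 12: rhs = 2, matching y values: 5, 18 (2 points).
  x = 13: rhs = 5, matching y values: none (0 points).
  x = 14: rhs = 17, matching y values: none (0 points).
  x = 15: rhs = 21, matching y values: none (0 points).
  x = 16: rhs = 0, matching y values: 0 (1 points).
  x = 17: rhs = 6, matching y values: 11, 12 (2 points).
  x = 18: rhs = 22, matching y values: none (0 points).
  x = 19: rhs = 8, matching y values: 10, 13 (2 points).
  x = 20: rhs = 16, matching y values: 4, 19 (2 points).
  x = 21: rhs = 6, matching y values: 11, 12 (2 points).
  x = 22: rhs = 7, matching y values: none (0 points).
Total affine count: 19.
Full point count |E(F_23)| = 19 + 1 = 20.
Hasse bound: |20 − (23+1)| = |-4| = 4 ≤ 2√23 ≈ 9.5917 ✓.


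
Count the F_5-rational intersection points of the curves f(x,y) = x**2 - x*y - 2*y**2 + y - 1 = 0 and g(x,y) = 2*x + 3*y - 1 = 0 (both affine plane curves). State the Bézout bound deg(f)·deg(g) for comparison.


Common zeros: {(4, 1)}; count = 1; Bézout bound = 2.

deg(f) = 2, deg(g) = 1, so Bézout bound = 2.
Scan x ∈ F_5. For each x, list the y ∈ F_5 with f(x, y) ≡ 0 and those with g(x, y) ≡ 0 (mod 5); the common zeros in that column are the intersection.
  x = 0: f ≡ 0 at y ∈ ∅; g ≡ 0 at y ∈ {2}; common: ∅.
  x = 1: f ≡ 0 at y ∈ {0}; g ≡ 0 at y ∈ {3}; common: ∅.
  x = 2: f ≡ 0 at y ∈ {1}; g ≡ 0 at y ∈ {4}; common: ∅.
  x = 3: f ≡ 0 at y ∈ ∅; g ≡ 0 at y ∈ {0}; common: ∅.
  x = 4: f ≡ 0 at y ∈ {0, 1}; g ≡ 0 at y ∈ {1}; common: {1}.
Collecting: common zeros = {(4, 1)}, so the count is 1.
Comparison with the Bézout bound: 1 ≤ 2 = deg(f)·deg(g), as expected for curves with no common component (the affine F_5-count falls short of the bound because intersections may lie at infinity, over extension fields, or carry multiplicity).


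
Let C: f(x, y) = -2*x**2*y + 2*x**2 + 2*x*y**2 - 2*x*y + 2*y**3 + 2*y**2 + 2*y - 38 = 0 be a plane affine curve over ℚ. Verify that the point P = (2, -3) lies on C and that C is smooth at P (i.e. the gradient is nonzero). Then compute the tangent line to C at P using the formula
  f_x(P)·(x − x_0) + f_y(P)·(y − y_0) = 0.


Tangent line at P: 56*x + 8*y - 88 = 0.

Step 1: f(2, -3) = 0, so P lies on C.
Step 2: partial derivatives
  f_x(x, y) = -4*x*y + 4*x + 2*y**2 - 2*y, f_y(x, y) = -2*x**2 + 4*x*y - 2*x + 6*y**2 + 4*y + 2.
  f_x(P) = 56, f_y(P) = 8 (gradient nonzero, so P is smooth).
Step 3: tangent line at P: 56·(x − 2) + 8·(y − -3) = 0.
Expanding: 56*x + 8*y - 88 = 0.


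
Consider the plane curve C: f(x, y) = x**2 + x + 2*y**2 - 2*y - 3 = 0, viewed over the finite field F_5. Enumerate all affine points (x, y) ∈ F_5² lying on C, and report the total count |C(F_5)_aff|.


Affine F_5-points: {(2, 3)}; count = 1.

For each of the 25 pairs (x, y) ∈ F_5², evaluate f(x, y) mod 5. Record the zeros.
  x = 0: [0↦2, 1↦2, 2↦1, 3↦4, 4↦1]  zeros at y ∈ ∅
  x = 1: [0↦4, 1↦4, 2↦3, 3↦1, 4↦3]  zeros at y ∈ ∅
  x = 2: [0↦3, 1↦3, 2↦2, 3↦0, 4↦2]  zeros at y ∈ {3}
  x = 3: [0↦4, 1↦4, 2↦3, 3↦1, 4↦3]  zeros at y ∈ ∅
  x = 4: [0↦2, 1↦2, 2↦1, 3↦4, 4↦1]  zeros at y ∈ ∅
Collecting zeros: affine points = {(2, 3)}.
Total count |C(F_5)_aff| = 1.


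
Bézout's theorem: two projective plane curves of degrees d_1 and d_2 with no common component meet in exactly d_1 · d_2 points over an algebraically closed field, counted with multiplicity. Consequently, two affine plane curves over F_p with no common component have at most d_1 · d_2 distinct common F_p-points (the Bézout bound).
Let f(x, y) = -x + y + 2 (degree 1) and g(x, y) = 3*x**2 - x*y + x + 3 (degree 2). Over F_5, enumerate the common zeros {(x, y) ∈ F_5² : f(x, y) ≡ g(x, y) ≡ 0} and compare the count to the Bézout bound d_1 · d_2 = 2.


Common zeros: {(3, 1)}; count = 1; Bézout bound = 2.

deg(f) = 1, deg(g) = 2, so Bézout bound = 2.
Scan x ∈ F_5. For each x, list the y ∈ F_5 with f(x, y) ≡ 0 and those with g(x, y) ≡ 0 (mod 5); the common zeros in that column are the intersection.
  x = 0: f ≡ 0 at y ∈ {3}; g ≡ 0 at y ∈ ∅; common: ∅.
  x = 1: f ≡ 0 at y ∈ {4}; g ≡ 0 at y ∈ {2}; common: ∅.
  x = 2: f ≡ 0 at y ∈ {0}; g ≡ 0 at y ∈ {1}; common: ∅.
  x = 3: f ≡ 0 at y ∈ {1}; g ≡ 0 at y ∈ {1}; common: {1}.
  x = 4: f ≡ 0 at y ∈ {2}; g ≡ 0 at y ∈ {0}; common: ∅.
Collecting: common zeros = {(3, 1)}, so the count is 1.
Comparison with the Bézout bound: 1 ≤ 2 = deg(f)·deg(g), as expected for curves with no common component (the affine F_5-count falls short of the bound because intersections may lie at infinity, over extension fields, or carry multiplicity).


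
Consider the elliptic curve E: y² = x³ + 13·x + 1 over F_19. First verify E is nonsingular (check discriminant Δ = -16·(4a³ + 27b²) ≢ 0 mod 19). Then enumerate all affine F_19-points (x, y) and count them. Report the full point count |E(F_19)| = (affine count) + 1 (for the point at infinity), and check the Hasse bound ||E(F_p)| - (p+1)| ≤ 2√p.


Affine points = {(0, 1), (0, 18), (2, 4), (2, 15), (5, 1), (5, 18), (7, 6), (7, 13), (8, 3), (8, 16), (9, 7), (9, 12), (12, 2), (12, 17), (13, 7), (13, 12), (14, 1), (14, 18), (16, 7), (16, 12), (17, 9), (17, 10), (18, 5), (18, 14)}; affine count = 24; |E(F_19)| = 25.

Discriminant check: Δ ∝ 4a³ + 27b² = 4·13³ + 27·1² = 4·2197 + 27·1 ≡ 18 (mod 19). Nonzero ⇒ E is nonsingular.
For each x ∈ F_19, compute rhs = x³ + 13·x + 1 mod 19, then count y ∈ F_19 with y² ≡ rhs.
  x = 0: rhs = 1, matching y values: 1, 18 (2 points).
  x = 1: rhs = 15, matching y values: none (0 points).
  x = 2: rhs = 16, matching y values: 4, 15 (2 points).
  x = 3: rhs = 10, matching y values: none (0 points).
  x = 4: rhs = 3, matching y values: none (0 points).
  x = 5: rhs = 1, matching y values: 1, 18 (2 points).
  x = 6: rhs = 10, matching y values: none (0 points).
  x = 7: rhs = 17, matching y values: 6, 13 (2 points).
  x = 8: rhs = 9, matching y values: 3, 16 (2 points).
  x = 9: rhs = 11, matching y values: 7, 12 (2 points).
  x = 10: rhs = 10, matching y values: none (0 points).
  x = 11: rhs = 12, matching y values: none (0 points).
  x = 12: rhs = 4, matching y values: 2, 17 (2 points).
  x = 13: rhs = 11, matching y values: 7, 12 (2 points).
  x = 14: rhs = 1, matching y values: 1, 18 (2 points).
  x = 15: rhs = 18, matching y values: none (0 points).
  x = 16: rhs = 11, matching y values: 7, 12 (2 points).
  x = 17: rhs = 5, matching y values: 9, 10 (2 points).
  x = 18: rhs = 6, matching y values: 5, 14 (2 points).
Total affine count: 24.
Full point count |E(F_19)| = 24 + 1 = 25.
Hasse bound: |25 − (19+1)| = |5| = 5 ≤ 2√19 ≈ 8.7178 ✓.
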